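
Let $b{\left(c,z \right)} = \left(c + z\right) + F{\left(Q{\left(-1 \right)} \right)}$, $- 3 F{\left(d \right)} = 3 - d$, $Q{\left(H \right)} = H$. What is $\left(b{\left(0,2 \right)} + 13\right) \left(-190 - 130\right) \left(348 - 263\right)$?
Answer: $- \frac{1115200}{3} \approx -3.7173 \cdot 10^{5}$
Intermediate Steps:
$F{\left(d \right)} = -1 + \frac{d}{3}$ ($F{\left(d \right)} = - \frac{3 - d}{3} = -1 + \frac{d}{3}$)
$b{\left(c,z \right)} = - \frac{4}{3} + c + z$ ($b{\left(c,z \right)} = \left(c + z\right) + \left(-1 + \frac{1}{3} \left(-1\right)\right) = \left(c + z\right) - \frac{4}{3} = - \frac{4}{3} + c + z$)
$\left(b{\left(0,2 \right)} + 13\right) \left(-190 - 130\right) \left(348 - 263\right) = \left(\left(- \frac{4}{3} + 0 + 2\right) + 13\right) \left(-190 - 130\right) \left(348 - 263\right) = \left(\frac{2}{3} + 13\right) \left(-320\right) 85 = \frac{41}{3} \left(-320\right) 85 = \left(- \frac{13120}{3}\right) 85 = - \frac{1115200}{3}$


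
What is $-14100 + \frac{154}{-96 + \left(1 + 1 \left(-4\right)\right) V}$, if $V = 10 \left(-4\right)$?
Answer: $- \frac{169123}{12} \approx -14094.0$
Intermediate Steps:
$V = -40$
$-14100 + \frac{154}{-96 + \left(1 + 1 \left(-4\right)\right) V} = -14100 + \frac{154}{-96 + \left(1 + 1 \left(-4\right)\right) \left(-40\right)} = -14100 + \frac{154}{-96 + \left(1 - 4\right) \left(-40\right)} = -14100 + \frac{154}{-96 - -120} = -14100 + \frac{154}{-96 + 120} = -14100 + \frac{154}{24} = -14100 + 154 \cdot \frac{1}{24} = -14100 + \frac{77}{12} = - \frac{169123}{12}$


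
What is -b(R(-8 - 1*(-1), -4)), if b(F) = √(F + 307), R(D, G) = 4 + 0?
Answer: -√311 ≈ -17.635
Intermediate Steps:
R(D, G) = 4
b(F) = √(307 + F)
-b(R(-8 - 1*(-1), -4)) = -√(307 + 4) = -√311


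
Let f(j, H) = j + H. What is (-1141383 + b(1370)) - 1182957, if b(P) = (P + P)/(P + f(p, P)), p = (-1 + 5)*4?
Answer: -1601469575/689 ≈ -2.3243e+6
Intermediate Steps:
p = 16 (p = 4*4 = 16)
f(j, H) = H + j
b(P) = 2*P/(16 + 2*P) (b(P) = (P + P)/(P + (P + 16)) = (2*P)/(P + (16 + P)) = (2*P)/(16 + 2*P) = 2*P/(16 + 2*P))
(-1141383 + b(1370)) - 1182957 = (-1141383 + 1370/(8 + 1370)) - 1182957 = (-1141383 + 1370/1378) - 1182957 = (-1141383 + 1370*(1/1378)) - 1182957 = (-1141383 + 685/689) - 1182957 = -786412202/689 - 1182957 = -1601469575/689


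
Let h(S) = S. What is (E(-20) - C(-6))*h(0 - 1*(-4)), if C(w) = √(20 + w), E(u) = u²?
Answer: 1600 - 4*√14 ≈ 1585.0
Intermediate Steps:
(E(-20) - C(-6))*h(0 - 1*(-4)) = ((-20)² - √(20 - 6))*(0 - 1*(-4)) = (400 - √14)*(0 + 4) = (400 - √14)*4 = 1600 - 4*√14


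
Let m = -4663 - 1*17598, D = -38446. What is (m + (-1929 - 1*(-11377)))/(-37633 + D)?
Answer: 12813/76079 ≈ 0.16842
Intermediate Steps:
m = -22261 (m = -4663 - 17598 = -22261)
(m + (-1929 - 1*(-11377)))/(-37633 + D) = (-22261 + (-1929 - 1*(-11377)))/(-37633 - 38446) = (-22261 + (-1929 + 11377))/(-76079) = (-22261 + 9448)*(-1/76079) = -12813*(-1/76079) = 12813/76079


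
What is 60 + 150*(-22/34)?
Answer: -630/17 ≈ -37.059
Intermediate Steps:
60 + 150*(-22/34) = 60 + 150*(-22*1/34) = 60 + 150*(-11/17) = 60 - 1650/17 = -630/17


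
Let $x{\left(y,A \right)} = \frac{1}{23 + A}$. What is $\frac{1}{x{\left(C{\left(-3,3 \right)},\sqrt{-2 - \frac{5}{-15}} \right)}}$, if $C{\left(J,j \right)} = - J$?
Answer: $23 + \frac{i \sqrt{15}}{3} \approx 23.0 + 1.291 i$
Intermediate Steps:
$\frac{1}{x{\left(C{\left(-3,3 \right)},\sqrt{-2 - \frac{5}{-15}} \right)}} = \frac{1}{\frac{1}{23 + \sqrt{-2 - \frac{5}{-15}}}} = \frac{1}{\frac{1}{23 + \sqrt{-2 - - \frac{1}{3}}}} = \frac{1}{\frac{1}{23 + \sqrt{-2 + \frac{1}{3}}}} = \frac{1}{\frac{1}{23 + \sqrt{- \frac{5}{3}}}} = \frac{1}{\frac{1}{23 + \frac{i \sqrt{15}}{3}}} = 23 + \frac{i \sqrt{15}}{3}$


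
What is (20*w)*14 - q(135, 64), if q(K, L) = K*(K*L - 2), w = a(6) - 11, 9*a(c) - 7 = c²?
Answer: -10510850/9 ≈ -1.1679e+6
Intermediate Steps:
a(c) = 7/9 + c²/9
w = -56/9 (w = (7/9 + (⅑)*6²) - 11 = (7/9 + (⅑)*36) - 11 = (7/9 + 4) - 11 = 43/9 - 11 = -56/9 ≈ -6.2222)
q(K, L) = K*(-2 + K*L)
(20*w)*14 - q(135, 64) = (20*(-56/9))*14 - 135*(-2 + 135*64) = -1120/9*14 - 135*(-2 + 8640) = -15680/9 - 135*8638 = -15680/9 - 1*1166130 = -15680/9 - 1166130 = -10510850/9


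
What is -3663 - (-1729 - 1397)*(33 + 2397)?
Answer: 7592517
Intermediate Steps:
-3663 - (-1729 - 1397)*(33 + 2397) = -3663 - (-3126)*2430 = -3663 - 1*(-7596180) = -3663 + 7596180 = 7592517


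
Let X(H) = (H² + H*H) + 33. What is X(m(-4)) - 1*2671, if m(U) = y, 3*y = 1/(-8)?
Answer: -759743/288 ≈ -2638.0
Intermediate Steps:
y = -1/24 (y = (⅓)/(-8) = (⅓)*(-⅛) = -1/24 ≈ -0.041667)
m(U) = -1/24
X(H) = 33 + 2*H² (X(H) = (H² + H²) + 33 = 2*H² + 33 = 33 + 2*H²)
X(m(-4)) - 1*2671 = (33 + 2*(-1/24)²) - 1*2671 = (33 + 2*(1/576)) - 2671 = (33 + 1/288) - 2671 = 9505/288 - 2671 = -759743/288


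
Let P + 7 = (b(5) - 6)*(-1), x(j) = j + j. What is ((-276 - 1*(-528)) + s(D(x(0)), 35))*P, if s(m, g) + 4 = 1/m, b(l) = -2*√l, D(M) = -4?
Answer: -991/4 + 991*√5/2 ≈ 860.22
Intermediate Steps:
x(j) = 2*j
s(m, g) = -4 + 1/m
P = -1 + 2*√5 (P = -7 + (-2*√5 - 6)*(-1) = -7 + (-6 - 2*√5)*(-1) = -7 + (6 + 2*√5) = -1 + 2*√5 ≈ 3.4721)
((-276 - 1*(-528)) + s(D(x(0)), 35))*P = ((-276 - 1*(-528)) + (-4 + 1/(-4)))*(-1 + 2*√5) = ((-276 + 528) + (-4 - ¼))*(-1 + 2*√5) = (252 - 17/4)*(-1 + 2*√5) = 991*(-1 + 2*√5)/4 = -991/4 + 991*√5/2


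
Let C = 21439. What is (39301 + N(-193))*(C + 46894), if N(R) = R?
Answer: 2672366964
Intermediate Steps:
(39301 + N(-193))*(C + 46894) = (39301 - 193)*(21439 + 46894) = 39108*68333 = 2672366964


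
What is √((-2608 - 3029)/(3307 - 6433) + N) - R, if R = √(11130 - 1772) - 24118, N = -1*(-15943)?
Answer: 24118 - √9358 + √17312293370/1042 ≈ 24148.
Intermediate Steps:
N = 15943
R = -24118 + √9358 (R = √9358 - 24118 = -24118 + √9358 ≈ -24021.)
√((-2608 - 3029)/(3307 - 6433) + N) - R = √((-2608 - 3029)/(3307 - 6433) + 15943) - (-24118 + √9358) = √(-5637/(-3126) + 15943) + (24118 - √9358) = √(-5637*(-1/3126) + 15943) + (24118 - √9358) = √(1879/1042 + 15943) + (24118 - √9358) = √(16614485/1042) + (24118 - √9358) = √17312293370/1042 + (24118 - √9358) = 24118 - √9358 + √17312293370/1042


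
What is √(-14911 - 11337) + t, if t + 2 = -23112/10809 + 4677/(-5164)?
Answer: -31282157/6201964 + 2*I*√6562 ≈ -5.0439 + 162.01*I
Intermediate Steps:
t = -31282157/6201964 (t = -2 + (-23112/10809 + 4677/(-5164)) = -2 + (-23112*1/10809 + 4677*(-1/5164)) = -2 + (-2568/1201 - 4677/5164) = -2 - 18878229/6201964 = -31282157/6201964 ≈ -5.0439)
√(-14911 - 11337) + t = √(-14911 - 11337) - 31282157/6201964 = √(-26248) - 31282157/6201964 = 2*I*√6562 - 31282157/6201964 = -31282157/6201964 + 2*I*√6562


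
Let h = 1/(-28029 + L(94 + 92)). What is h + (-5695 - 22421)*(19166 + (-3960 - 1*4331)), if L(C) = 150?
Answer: -8524324858501/27879 ≈ -3.0576e+8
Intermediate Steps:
h = -1/27879 (h = 1/(-28029 + 150) = 1/(-27879) = -1/27879 ≈ -3.5869e-5)
h + (-5695 - 22421)*(19166 + (-3960 - 1*4331)) = -1/27879 + (-5695 - 22421)*(19166 + (-3960 - 1*4331)) = -1/27879 - 28116*(19166 + (-3960 - 4331)) = -1/27879 - 28116*(19166 - 8291) = -1/27879 - 28116*10875 = -1/27879 - 305761500 = -8524324858501/27879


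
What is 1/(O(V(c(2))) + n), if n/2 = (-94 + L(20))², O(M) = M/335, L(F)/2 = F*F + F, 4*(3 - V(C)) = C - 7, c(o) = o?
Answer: 1340/1491462897 ≈ 8.9845e-7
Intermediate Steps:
V(C) = 19/4 - C/4 (V(C) = 3 - (C - 7)/4 = 3 - (-7 + C)/4 = 3 + (7/4 - C/4) = 19/4 - C/4)
L(F) = 2*F + 2*F² (L(F) = 2*(F*F + F) = 2*(F² + F) = 2*(F + F²) = 2*F + 2*F²)
O(M) = M/335 (O(M) = M*(1/335) = M/335)
n = 1113032 (n = 2*(-94 + 2*20*(1 + 20))² = 2*(-94 + 2*20*21)² = 2*(-94 + 840)² = 2*746² = 2*556516 = 1113032)
1/(O(V(c(2))) + n) = 1/((19/4 - ¼*2)/335 + 1113032) = 1/((19/4 - ½)/335 + 1113032) = 1/((1/335)*(17/4) + 1113032) = 1/(17/1340 + 1113032) = 1/(1491462897/1340) = 1340/1491462897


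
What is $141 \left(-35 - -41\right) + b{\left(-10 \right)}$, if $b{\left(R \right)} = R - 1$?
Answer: $835$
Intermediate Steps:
$b{\left(R \right)} = -1 + R$
$141 \left(-35 - -41\right) + b{\left(-10 \right)} = 141 \left(-35 - -41\right) - 11 = 141 \left(-35 + 41\right) - 11 = 141 \cdot 6 - 11 = 846 - 11 = 835$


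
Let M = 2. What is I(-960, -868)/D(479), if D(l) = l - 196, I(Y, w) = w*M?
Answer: -1736/283 ≈ -6.1343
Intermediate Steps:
I(Y, w) = 2*w (I(Y, w) = w*2 = 2*w)
D(l) = -196 + l
I(-960, -868)/D(479) = (2*(-868))/(-196 + 479) = -1736/283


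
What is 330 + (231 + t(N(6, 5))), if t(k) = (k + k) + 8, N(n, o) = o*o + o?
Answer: 629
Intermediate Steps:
N(n, o) = o + o² (N(n, o) = o² + o = o + o²)
t(k) = 8 + 2*k (t(k) = 2*k + 8 = 8 + 2*k)
330 + (231 + t(N(6, 5))) = 330 + (231 + (8 + 2*(5*(1 + 5)))) = 330 + (231 + (8 + 2*(5*6))) = 330 + (231 + (8 + 2*30)) = 330 + (231 + (8 + 60)) = 330 + (231 + 68) = 330 + 299 = 629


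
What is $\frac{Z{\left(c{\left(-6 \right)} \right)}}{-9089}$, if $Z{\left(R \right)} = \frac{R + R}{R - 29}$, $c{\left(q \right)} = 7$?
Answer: $\frac{7}{99979} \approx 7.0015 \cdot 10^{-5}$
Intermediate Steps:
$Z{\left(R \right)} = \frac{2 R}{-29 + R}$
$\frac{Z{\left(c{\left(-6 \right)} \right)}}{-9089} = \frac{2 \cdot 7 \frac{1}{-29 + 7}}{-9089} = 2 \cdot 7 \frac{1}{-22} \left(- \frac{1}{9089}\right) = 2 \cdot 7 \left(- \frac{1}{22}\right) \left(- \frac{1}{9089}\right) = \left(- \frac{7}{11}\right) \left(- \frac{1}{9089}\right) = \frac{7}{99979}$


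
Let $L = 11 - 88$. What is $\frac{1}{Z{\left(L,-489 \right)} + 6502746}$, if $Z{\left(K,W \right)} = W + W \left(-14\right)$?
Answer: $\frac{1}{6509103} \approx 1.5363 \cdot 10^{-7}$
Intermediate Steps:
$L = -77$ ($L = 11 - 88 = -77$)
$Z{\left(K,W \right)} = - 13 W$ ($Z{\left(K,W \right)} = W - 14 W = - 13 W$)
$\frac{1}{Z{\left(L,-489 \right)} + 6502746} = \frac{1}{\left(-13\right) \left(-489\right) + 6502746} = \frac{1}{6357 + 6502746} = \frac{1}{6509103}$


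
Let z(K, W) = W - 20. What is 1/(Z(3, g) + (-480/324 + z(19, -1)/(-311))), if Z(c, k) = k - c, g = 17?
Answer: 8397/105685 ≈ 0.079453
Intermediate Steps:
z(K, W) = -20 + W
1/(Z(3, g) + (-480/324 + z(19, -1)/(-311))) = 1/((17 - 1*3) + (-480/324 + (-20 - 1)/(-311))) = 1/((17 - 3) + (-480*1/324 - 21*(-1/311))) = 1/(14 + (-40/27 + 21/311)) = 1/(14 - 11873/8397) = 1/(105685/8397) = 8397/105685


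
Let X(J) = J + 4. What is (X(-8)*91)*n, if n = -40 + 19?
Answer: 7644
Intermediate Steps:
n = -21
X(J) = 4 + J
(X(-8)*91)*n = ((4 - 8)*91)*(-21) = -4*91*(-21) = -364*(-21) = 7644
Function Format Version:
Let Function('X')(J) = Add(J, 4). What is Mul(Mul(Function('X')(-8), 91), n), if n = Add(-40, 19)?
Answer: 7644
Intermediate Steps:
n = -21
Function('X')(J) = Add(4, J)
Mul(Mul(Function('X')(-8), 91), n) = Mul(Mul(Add(4, -8), 91), -21) = Mul(Mul(-4, 91), -21) = Mul(-364, -21) = 7644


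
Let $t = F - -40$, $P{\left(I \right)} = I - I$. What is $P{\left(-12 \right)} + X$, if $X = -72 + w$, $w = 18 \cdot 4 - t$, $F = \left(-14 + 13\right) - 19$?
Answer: $-20$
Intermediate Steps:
$P{\left(I \right)} = 0$
$F = -20$ ($F = -1 - 19 = -20$)
$t = 20$ ($t = -20 - -40 = -20 + 40 = 20$)
$w = 52$ ($w = 18 \cdot 4 - 20 = 72 - 20 = 52$)
$X = -20$ ($X = -72 + 52 = -20$)
$P{\left(-12 \right)} + X = 0 - 20 = -20$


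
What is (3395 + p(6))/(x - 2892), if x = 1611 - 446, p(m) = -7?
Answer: -308/157 ≈ -1.9618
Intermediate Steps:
x = 1165
(3395 + p(6))/(x - 2892) = (3395 - 7)/(1165 - 2892) = 3388/(-1727) = 3388*(-1/1727) = -308/157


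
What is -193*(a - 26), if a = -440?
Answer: 89938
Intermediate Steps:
-193*(a - 26) = -193*(-440 - 26) = -193*(-466) = 89938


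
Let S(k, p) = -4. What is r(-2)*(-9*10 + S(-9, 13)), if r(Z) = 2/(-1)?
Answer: 188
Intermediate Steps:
r(Z) = -2 (r(Z) = 2*(-1) = -2)
r(-2)*(-9*10 + S(-9, 13)) = -2*(-9*10 - 4) = -2*(-90 - 4) = -2*(-94) = 188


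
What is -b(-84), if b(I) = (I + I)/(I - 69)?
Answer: -56/51 ≈ -1.0980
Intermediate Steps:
b(I) = 2*I/(-69 + I) (b(I) = (2*I)/(-69 + I) = 2*I/(-69 + I))
-b(-84) = -2*(-84)/(-69 - 84) = -2*(-84)/(-153) = -2*(-84)*(-1)/153 = -1*56/51 = -56/51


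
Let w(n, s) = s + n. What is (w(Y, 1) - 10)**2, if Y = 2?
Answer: 49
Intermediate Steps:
w(n, s) = n + s
(w(Y, 1) - 10)**2 = ((2 + 1) - 10)**2 = (3 - 10)**2 = (-7)**2 = 49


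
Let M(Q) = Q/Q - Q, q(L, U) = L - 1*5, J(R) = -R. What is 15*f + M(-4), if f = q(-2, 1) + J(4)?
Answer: -160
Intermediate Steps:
q(L, U) = -5 + L (q(L, U) = L - 5 = -5 + L)
f = -11 (f = (-5 - 2) - 1*4 = -7 - 4 = -11)
M(Q) = 1 - Q
15*f + M(-4) = 15*(-11) + (1 - 1*(-4)) = -165 + (1 + 4) = -165 + 5 = -160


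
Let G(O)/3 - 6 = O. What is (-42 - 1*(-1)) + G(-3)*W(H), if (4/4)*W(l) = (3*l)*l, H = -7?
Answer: 1282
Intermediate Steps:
G(O) = 18 + 3*O
W(l) = 3*l**2 (W(l) = (3*l)*l = 3*l**2)
(-42 - 1*(-1)) + G(-3)*W(H) = (-42 - 1*(-1)) + (18 + 3*(-3))*(3*(-7)**2) = (-42 + 1) + (18 - 9)*(3*49) = -41 + 9*147 = -41 + 1323 = 1282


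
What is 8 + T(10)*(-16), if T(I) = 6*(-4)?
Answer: 392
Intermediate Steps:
T(I) = -24
8 + T(10)*(-16) = 8 - 24*(-16) = 8 + 384 = 392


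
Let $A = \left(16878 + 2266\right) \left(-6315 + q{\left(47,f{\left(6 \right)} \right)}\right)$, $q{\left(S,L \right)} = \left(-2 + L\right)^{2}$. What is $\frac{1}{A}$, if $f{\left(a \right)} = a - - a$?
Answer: $- \frac{1}{118979960} \approx -8.4048 \cdot 10^{-9}$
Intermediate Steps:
$f{\left(a \right)} = 2 a$ ($f{\left(a \right)} = a + a = 2 a$)
$A = -118979960$ ($A = \left(16878 + 2266\right) \left(-6315 + \left(-2 + 2 \cdot 6\right)^{2}\right) = 19144 \left(-6315 + \left(-2 + 12\right)^{2}\right) = 19144 \left(-6315 + 10^{2}\right) = 19144 \left(-6315 + 100\right) = 19144 \left(-6215\right) = -118979960$)
$\frac{1}{A} = \frac{1}{-118979960} = - \frac{1}{118979960}$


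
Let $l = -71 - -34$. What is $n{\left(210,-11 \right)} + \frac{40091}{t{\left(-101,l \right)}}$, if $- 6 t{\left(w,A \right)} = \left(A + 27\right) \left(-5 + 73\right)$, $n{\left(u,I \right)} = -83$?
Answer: $\frac{92053}{340} \approx 270.74$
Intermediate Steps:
$l = -37$ ($l = -71 + 34 = -37$)
$t{\left(w,A \right)} = -306 - \frac{34 A}{3}$ ($t{\left(w,A \right)} = - \frac{\left(A + 27\right) \left(-5 + 73\right)}{6} = - \frac{\left(27 + A\right) 68}{6} = - \frac{1836 + 68 A}{6} = -306 - \frac{34 A}{3}$)
$n{\left(210,-11 \right)} + \frac{40091}{t{\left(-101,l \right)}} = -83 + \frac{40091}{-306 - - \frac{1258}{3}} = -83 + \frac{40091}{-306 + \frac{1258}{3}} = -83 + \frac{40091}{\frac{340}{3}} = -83 + 40091 \cdot \frac{3}{340} = -83 + \frac{120273}{340} = \frac{92053}{340}$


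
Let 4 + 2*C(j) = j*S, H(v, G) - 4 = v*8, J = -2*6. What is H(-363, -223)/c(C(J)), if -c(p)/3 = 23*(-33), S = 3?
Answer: -2900/2277 ≈ -1.2736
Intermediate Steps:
J = -12
H(v, G) = 4 + 8*v (H(v, G) = 4 + v*8 = 4 + 8*v)
C(j) = -2 + 3*j/2 (C(j) = -2 + (j*3)/2 = -2 + (3*j)/2 = -2 + 3*j/2)
c(p) = 2277 (c(p) = -69*(-33) = -3*(-759) = 2277)
H(-363, -223)/c(C(J)) = (4 + 8*(-363))/2277 = (4 - 2904)*(1/2277) = -2900*1/2277 = -2900/2277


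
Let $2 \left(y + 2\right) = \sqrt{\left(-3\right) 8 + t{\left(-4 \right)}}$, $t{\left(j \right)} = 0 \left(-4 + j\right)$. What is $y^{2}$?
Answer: $\left(2 - i \sqrt{6}\right)^{2} \approx -2.0 - 9.798 i$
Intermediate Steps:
$t{\left(j \right)} = 0$
$y = -2 + i \sqrt{6}$ ($y = -2 + \frac{\sqrt{\left(-3\right) 8 + 0}}{2} = -2 + \frac{\sqrt{-24 + 0}}{2} = -2 + \frac{\sqrt{-24}}{2} = -2 + \frac{2 i \sqrt{6}}{2} = -2 + i \sqrt{6} \approx -2.0 + 2.4495 i$)
$y^{2} = \left(-2 + i \sqrt{6}\right)^{2}$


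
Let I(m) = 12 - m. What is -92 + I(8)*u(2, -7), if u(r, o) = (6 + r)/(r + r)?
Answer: -84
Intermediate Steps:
u(r, o) = (6 + r)/(2*r) (u(r, o) = (6 + r)/((2*r)) = (6 + r)*(1/(2*r)) = (6 + r)/(2*r))
-92 + I(8)*u(2, -7) = -92 + (12 - 1*8)*((½)*(6 + 2)/2) = -92 + (12 - 8)*((½)*(½)*8) = -92 + 4*2 = -92 + 8 = -84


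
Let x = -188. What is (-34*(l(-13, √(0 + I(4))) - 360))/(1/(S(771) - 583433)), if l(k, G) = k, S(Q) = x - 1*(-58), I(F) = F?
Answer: -7400745966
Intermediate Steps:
S(Q) = -130 (S(Q) = -188 - 1*(-58) = -188 + 58 = -130)
(-34*(l(-13, √(0 + I(4))) - 360))/(1/(S(771) - 583433)) = (-34*(-13 - 360))/(1/(-130 - 583433)) = (-34*(-373))/(1/(-583563)) = 12682/(-1/583563) = 12682*(-583563) = -7400745966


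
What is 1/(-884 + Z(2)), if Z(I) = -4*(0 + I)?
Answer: -1/892 ≈ -0.0011211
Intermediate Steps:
Z(I) = -4*I
1/(-884 + Z(2)) = 1/(-884 - 4*2) = 1/(-884 - 8) = 1/(-892) = -1/892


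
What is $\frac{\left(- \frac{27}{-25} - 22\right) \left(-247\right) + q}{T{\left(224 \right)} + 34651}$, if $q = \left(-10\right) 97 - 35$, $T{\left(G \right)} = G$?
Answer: $\frac{104056}{871875} \approx 0.11935$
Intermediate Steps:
$q = -1005$ ($q = -970 - 35 = -1005$)
$\frac{\left(- \frac{27}{-25} - 22\right) \left(-247\right) + q}{T{\left(224 \right)} + 34651} = \frac{\left(- \frac{27}{-25} - 22\right) \left(-247\right) - 1005}{224 + 34651} = \frac{\left(\left(-27\right) \left(- \frac{1}{25}\right) - 22\right) \left(-247\right) - 1005}{34875} = \left(\left(\frac{27}{25} - 22\right) \left(-247\right) - 1005\right) \frac{1}{34875} = \left(\left(- \frac{523}{25}\right) \left(-247\right) - 1005\right) \frac{1}{34875} = \left(\frac{129181}{25} - 1005\right) \frac{1}{34875} = \frac{104056}{25} \cdot \frac{1}{34875} = \frac{104056}{871875}$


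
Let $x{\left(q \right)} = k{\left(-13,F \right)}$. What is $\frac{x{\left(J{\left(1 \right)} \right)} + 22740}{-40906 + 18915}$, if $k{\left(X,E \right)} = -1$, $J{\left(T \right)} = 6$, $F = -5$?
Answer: $- \frac{22739}{21991} \approx -1.034$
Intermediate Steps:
$x{\left(q \right)} = -1$
$\frac{x{\left(J{\left(1 \right)} \right)} + 22740}{-40906 + 18915} = \frac{-1 + 22740}{-40906 + 18915} = \frac{22739}{-21991} = 22739 \left(- \frac{1}{21991}\right) = - \frac{22739}{21991}$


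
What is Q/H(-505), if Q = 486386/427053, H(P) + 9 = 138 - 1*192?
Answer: -486386/26904339 ≈ -0.018078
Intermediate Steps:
H(P) = -63 (H(P) = -9 + (138 - 1*192) = -9 + (138 - 192) = -9 - 54 = -63)
Q = 486386/427053 (Q = 486386*(1/427053) = 486386/427053 ≈ 1.1389)
Q/H(-505) = (486386/427053)/(-63) = (486386/427053)*(-1/63) = -486386/26904339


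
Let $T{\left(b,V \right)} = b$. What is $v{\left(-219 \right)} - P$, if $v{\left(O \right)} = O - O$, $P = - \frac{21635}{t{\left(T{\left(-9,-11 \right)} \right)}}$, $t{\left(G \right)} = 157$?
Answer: $\frac{21635}{157} \approx 137.8$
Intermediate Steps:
$P = - \frac{21635}{157} \approx -137.8$
$v{\left(O \right)} = 0$
$v{\left(-219 \right)} - P = 0 - - \frac{21635}{157} = 0 + \frac{21635}{157} = \frac{21635}{157}$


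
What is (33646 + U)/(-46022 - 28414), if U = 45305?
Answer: -26317/24812 ≈ -1.0607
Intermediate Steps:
(33646 + U)/(-46022 - 28414) = (33646 + 45305)/(-46022 - 28414) = 78951/(-74436) = 78951*(-1/74436) = -26317/24812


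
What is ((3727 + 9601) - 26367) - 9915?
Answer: -22954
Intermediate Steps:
((3727 + 9601) - 26367) - 9915 = (13328 - 26367) - 9915 = -13039 - 9915 = -22954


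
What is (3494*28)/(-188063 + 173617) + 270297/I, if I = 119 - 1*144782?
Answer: -3009563513/348300283 ≈ -8.6407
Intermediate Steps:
I = -144663 (I = 119 - 144782 = -144663)
(3494*28)/(-188063 + 173617) + 270297/I = (3494*28)/(-188063 + 173617) + 270297/(-144663) = 97832/(-14446) + 270297*(-1/144663) = 97832*(-1/14446) - 90099/48221 = -48916/7223 - 90099/48221 = -3009563513/348300283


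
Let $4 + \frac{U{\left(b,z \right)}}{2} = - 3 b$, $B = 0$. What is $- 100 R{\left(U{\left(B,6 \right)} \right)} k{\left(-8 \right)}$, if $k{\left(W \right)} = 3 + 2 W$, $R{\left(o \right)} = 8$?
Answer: $10400$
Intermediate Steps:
$U{\left(b,z \right)} = -8 - 6 b$ ($U{\left(b,z \right)} = -8 + 2 \left(- 3 b\right) = -8 - 6 b$)
$- 100 R{\left(U{\left(B,6 \right)} \right)} k{\left(-8 \right)} = \left(-100\right) 8 \left(3 + 2 \left(-8\right)\right) = - 800 \left(3 - 16\right) = \left(-800\right) \left(-13\right) = 10400$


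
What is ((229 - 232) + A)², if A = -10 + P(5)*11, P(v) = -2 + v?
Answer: 400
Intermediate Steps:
A = 23 (A = -10 + (-2 + 5)*11 = -10 + 3*11 = -10 + 33 = 23)
((229 - 232) + A)² = ((229 - 232) + 23)² = (-3 + 23)² = 20² = 400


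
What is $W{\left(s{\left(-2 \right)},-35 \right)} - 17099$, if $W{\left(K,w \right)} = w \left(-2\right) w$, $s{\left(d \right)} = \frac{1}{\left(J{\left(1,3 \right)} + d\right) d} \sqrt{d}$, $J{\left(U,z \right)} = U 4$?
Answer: $-19549$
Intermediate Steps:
$J{\left(U,z \right)} = 4 U$
$s{\left(d \right)} = \frac{1}{\sqrt{d} \left(4 + d\right)}$ ($s{\left(d \right)} = \frac{1}{\left(4 \cdot 1 + d\right) d} \sqrt{d} = \frac{1}{\left(4 + d\right) d} \sqrt{d} = \frac{1}{d \left(4 + d\right)} \sqrt{d} = \frac{1}{\sqrt{d} \left(4 + d\right)}$)
$W{\left(K,w \right)} = - 2 w^{2}$ ($W{\left(K,w \right)} = - 2 w w = - 2 w^{2}$)
$W{\left(s{\left(-2 \right)},-35 \right)} - 17099 = - 2 \left(-35\right)^{2} - 17099 = \left(-2\right) 1225 - 17099 = -2450 - 17099 = -19549$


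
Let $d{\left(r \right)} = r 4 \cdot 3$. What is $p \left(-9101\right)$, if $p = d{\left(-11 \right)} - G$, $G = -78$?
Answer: $491454$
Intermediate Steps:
$d{\left(r \right)} = 12 r$ ($d{\left(r \right)} = 4 r 3 = 12 r$)
$p = -54$ ($p = 12 \left(-11\right) - -78 = -132 + 78 = -54$)
$p \left(-9101\right) = \left(-54\right) \left(-9101\right) = 491454$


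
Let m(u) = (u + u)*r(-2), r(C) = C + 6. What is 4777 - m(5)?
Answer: 4737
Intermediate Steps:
r(C) = 6 + C
m(u) = 8*u (m(u) = (u + u)*(6 - 2) = (2*u)*4 = 8*u)
4777 - m(5) = 4777 - 8*5 = 4777 - 1*40 = 4777 - 40 = 4737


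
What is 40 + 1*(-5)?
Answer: 35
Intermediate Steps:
40 + 1*(-5) = 40 - 5 = 35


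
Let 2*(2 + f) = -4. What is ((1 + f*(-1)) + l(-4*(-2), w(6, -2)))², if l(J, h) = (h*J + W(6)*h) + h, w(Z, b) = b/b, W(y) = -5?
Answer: 81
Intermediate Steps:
f = -4 (f = -2 + (½)*(-4) = -2 - 2 = -4)
w(Z, b) = 1
l(J, h) = -4*h + J*h (l(J, h) = (h*J - 5*h) + h = (J*h - 5*h) + h = (-5*h + J*h) + h = -4*h + J*h)
((1 + f*(-1)) + l(-4*(-2), w(6, -2)))² = ((1 - 4*(-1)) + 1*(-4 - 4*(-2)))² = ((1 + 4) + 1*(-4 + 8))² = (5 + 1*4)² = (5 + 4)² = 9² = 81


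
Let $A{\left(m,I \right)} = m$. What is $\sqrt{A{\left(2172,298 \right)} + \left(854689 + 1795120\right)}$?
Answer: $\sqrt{2651981} \approx 1628.5$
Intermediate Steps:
$\sqrt{A{\left(2172,298 \right)} + \left(854689 + 1795120\right)} = \sqrt{2172 + \left(854689 + 1795120\right)} = \sqrt{2172 + 2649809} = \sqrt{2651981}$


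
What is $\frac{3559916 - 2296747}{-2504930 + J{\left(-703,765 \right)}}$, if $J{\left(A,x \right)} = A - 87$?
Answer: $- \frac{1263169}{2505720} \approx -0.50411$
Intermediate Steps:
$J{\left(A,x \right)} = -87 + A$
$\frac{3559916 - 2296747}{-2504930 + J{\left(-703,765 \right)}} = \frac{3559916 - 2296747}{-2504930 - 790} = \frac{1263169}{-2504930 - 790} = \frac{1263169}{-2505720} = 1263169 \left(- \frac{1}{2505720}\right) = - \frac{1263169}{2505720}$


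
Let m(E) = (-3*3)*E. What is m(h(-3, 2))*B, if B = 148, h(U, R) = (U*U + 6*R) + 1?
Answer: -29304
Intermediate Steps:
h(U, R) = 1 + U**2 + 6*R (h(U, R) = (U**2 + 6*R) + 1 = 1 + U**2 + 6*R)
m(E) = -9*E
m(h(-3, 2))*B = -9*(1 + (-3)**2 + 6*2)*148 = -9*(1 + 9 + 12)*148 = -9*22*148 = -198*148 = -29304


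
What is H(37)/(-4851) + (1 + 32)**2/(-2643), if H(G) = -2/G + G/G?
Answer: -9312088/22589721 ≈ -0.41223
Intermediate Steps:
H(G) = 1 - 2/G (H(G) = -2/G + 1 = 1 - 2/G)
H(37)/(-4851) + (1 + 32)**2/(-2643) = ((-2 + 37)/37)/(-4851) + (1 + 32)**2/(-2643) = ((1/37)*35)*(-1/4851) + 33**2*(-1/2643) = (35/37)*(-1/4851) + 1089*(-1/2643) = -5/25641 - 363/881 = -9312088/22589721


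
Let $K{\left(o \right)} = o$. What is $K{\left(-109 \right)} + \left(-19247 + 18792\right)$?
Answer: $-564$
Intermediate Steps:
$K{\left(-109 \right)} + \left(-19247 + 18792\right) = -109 + \left(-19247 + 18792\right) = -109 - 455 = -564$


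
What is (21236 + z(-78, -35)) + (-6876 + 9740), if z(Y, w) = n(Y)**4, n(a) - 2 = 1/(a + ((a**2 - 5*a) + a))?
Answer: 38425882701053586961/1593376788431376 ≈ 24116.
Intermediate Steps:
n(a) = 2 + 1/(a**2 - 3*a) (n(a) = 2 + 1/(a + ((a**2 - 5*a) + a)) = 2 + 1/(a + (a**2 - 4*a)) = 2 + 1/(a**2 - 3*a))
z(Y, w) = (1 - 6*Y + 2*Y**2)**4/(Y**4*(-3 + Y)**4) (z(Y, w) = ((1 - 6*Y + 2*Y**2)/(Y*(-3 + Y)))**4 = (1 - 6*Y + 2*Y**2)**4/(Y**4*(-3 + Y)**4))
(21236 + z(-78, -35)) + (-6876 + 9740) = (21236 + (1 - 6*(-78) + 2*(-78)**2)**4/((-78)**4*(-3 - 78)**4)) + (-6876 + 9740) = (21236 + (1/37015056)*(1 + 468 + 2*6084)**4/(-81)**4) + 2864 = (21236 + (1/37015056)*(1/43046721)*(1 + 468 + 12168)**4) + 2864 = (21236 + (1/37015056)*(1/43046721)*12637**4) + 2864 = (21236 + (1/37015056)*(1/43046721)*25502099857425361) + 2864 = (21236 + 25502099857425361/1593376788431376) + 2864 = 33862451578986126097/1593376788431376 + 2864 = 38425882701053586961/1593376788431376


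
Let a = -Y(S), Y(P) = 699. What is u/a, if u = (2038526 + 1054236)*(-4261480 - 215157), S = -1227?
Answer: 13845172801394/699 ≈ 1.9807e+10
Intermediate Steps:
u = -13845172801394 (u = 3092762*(-4476637) = -13845172801394)
a = -699 (a = -1*699 = -699)
u/a = -13845172801394/(-699) = -13845172801394*(-1/699) = 13845172801394/699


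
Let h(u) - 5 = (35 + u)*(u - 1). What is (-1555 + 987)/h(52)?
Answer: -284/2221 ≈ -0.12787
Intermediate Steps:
h(u) = 5 + (-1 + u)*(35 + u) (h(u) = 5 + (35 + u)*(u - 1) = 5 + (35 + u)*(-1 + u) = 5 + (-1 + u)*(35 + u))
(-1555 + 987)/h(52) = (-1555 + 987)/(-30 + 52² + 34*52) = -568/(-30 + 2704 + 1768) = -568/4442 = -568*1/4442 = -284/2221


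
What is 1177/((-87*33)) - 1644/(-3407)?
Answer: 64535/889227 ≈ 0.072574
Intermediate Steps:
1177/((-87*33)) - 1644/(-3407) = 1177/(-2871) - 1644*(-1/3407) = 1177*(-1/2871) + 1644/3407 = -107/261 + 1644/3407 = 64535/889227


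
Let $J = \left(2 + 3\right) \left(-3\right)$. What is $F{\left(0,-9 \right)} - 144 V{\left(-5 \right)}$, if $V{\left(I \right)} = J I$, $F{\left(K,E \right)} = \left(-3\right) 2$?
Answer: $-10806$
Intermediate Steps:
$J = -15$ ($J = 5 \left(-3\right) = -15$)
$F{\left(K,E \right)} = -6$
$V{\left(I \right)} = - 15 I$
$F{\left(0,-9 \right)} - 144 V{\left(-5 \right)} = -6 - 144 \left(\left(-15\right) \left(-5\right)\right) = -6 - 10800 = -10806$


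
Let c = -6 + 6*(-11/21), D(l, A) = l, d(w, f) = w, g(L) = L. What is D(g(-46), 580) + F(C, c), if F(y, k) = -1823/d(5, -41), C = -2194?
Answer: -2053/5 ≈ -410.60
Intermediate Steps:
c = -64/7 (c = -6 + 6*(-11*1/21) = -6 + 6*(-11/21) = -6 - 22/7 = -64/7 ≈ -9.1429)
F(y, k) = -1823/5
D(g(-46), 580) + F(C, c) = -46 - 1823/5 = -2053/5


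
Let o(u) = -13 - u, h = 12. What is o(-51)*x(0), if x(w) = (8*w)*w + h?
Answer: 456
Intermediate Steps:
x(w) = 12 + 8*w**2 (x(w) = (8*w)*w + 12 = 8*w**2 + 12 = 12 + 8*w**2)
o(-51)*x(0) = (-13 - 1*(-51))*(12 + 8*0**2) = (-13 + 51)*(12 + 8*0) = 38*(12 + 0) = 38*12 = 456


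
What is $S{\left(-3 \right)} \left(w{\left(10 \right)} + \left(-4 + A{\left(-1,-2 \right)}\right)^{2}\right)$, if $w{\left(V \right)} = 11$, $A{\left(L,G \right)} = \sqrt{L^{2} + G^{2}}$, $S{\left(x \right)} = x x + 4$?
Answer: $416 - 104 \sqrt{5} \approx 183.45$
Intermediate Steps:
$S{\left(x \right)} = 4 + x^{2}$ ($S{\left(x \right)} = x^{2} + 4 = 4 + x^{2}$)
$A{\left(L,G \right)} = \sqrt{G^{2} + L^{2}}$
$S{\left(-3 \right)} \left(w{\left(10 \right)} + \left(-4 + A{\left(-1,-2 \right)}\right)^{2}\right) = \left(4 + \left(-3\right)^{2}\right) \left(11 + \left(-4 + \sqrt{\left(-2\right)^{2} + \left(-1\right)^{2}}\right)^{2}\right) = \left(4 + 9\right) \left(11 + \left(-4 + \sqrt{4 + 1}\right)^{2}\right) = 13 \left(11 + \left(-4 + \sqrt{5}\right)^{2}\right) = 143 + 13 \left(-4 + \sqrt{5}\right)^{2}$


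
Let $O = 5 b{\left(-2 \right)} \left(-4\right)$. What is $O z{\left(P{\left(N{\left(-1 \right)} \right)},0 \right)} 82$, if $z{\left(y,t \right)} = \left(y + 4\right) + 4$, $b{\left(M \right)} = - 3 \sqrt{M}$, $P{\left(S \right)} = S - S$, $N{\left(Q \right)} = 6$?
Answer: $39360 i \sqrt{2} \approx 55663.0 i$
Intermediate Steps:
$P{\left(S \right)} = 0$
$z{\left(y,t \right)} = 8 + y$ ($z{\left(y,t \right)} = \left(4 + y\right) + 4 = 8 + y$)
$O = 60 i \sqrt{2}$ ($O = 5 \left(- 3 \sqrt{-2}\right) \left(-4\right) = 5 \left(- 3 i \sqrt{2}\right) \left(-4\right) = - 15 i \sqrt{2} \left(-4\right) = 60 i \sqrt{2} \approx 84.853 i$)
$O z{\left(P{\left(N{\left(-1 \right)} \right)},0 \right)} 82 = 60 i \sqrt{2} \left(8 + 0\right) 82 = 60 i \sqrt{2} \cdot 8 \cdot 82 = 60 i \sqrt{2} \cdot 656 = 39360 i \sqrt{2}$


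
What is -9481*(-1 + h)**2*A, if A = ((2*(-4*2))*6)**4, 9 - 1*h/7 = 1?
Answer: -2435928057446400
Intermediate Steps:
h = 56 (h = 63 - 7*1 = 63 - 7 = 56)
A = 84934656 (A = ((2*(-8))*6)**4 = (-16*6)**4 = (-96)**4 = 84934656)
-9481*(-1 + h)**2*A = -9481*(-1 + 56)**2*84934656 = -9481*55**2*84934656 = -28680025*84934656 = -9481*256927334400 = -2435928057446400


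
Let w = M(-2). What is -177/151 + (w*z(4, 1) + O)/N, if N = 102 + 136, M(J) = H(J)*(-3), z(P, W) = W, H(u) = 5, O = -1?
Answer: -22271/17969 ≈ -1.2394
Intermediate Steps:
M(J) = -15 (M(J) = 5*(-3) = -15)
w = -15
N = 238
-177/151 + (w*z(4, 1) + O)/N = -177/151 + (-15*1 - 1)/238 = -177*1/151 + (-15 - 1)*(1/238) = -177/151 - 16*1/238 = -177/151 - 8/119 = -22271/17969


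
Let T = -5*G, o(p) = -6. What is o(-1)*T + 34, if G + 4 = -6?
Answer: -266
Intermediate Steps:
G = -10 (G = -4 - 6 = -10)
T = 50 (T = -5*(-10) = 50)
o(-1)*T + 34 = -6*50 + 34 = -300 + 34 = -266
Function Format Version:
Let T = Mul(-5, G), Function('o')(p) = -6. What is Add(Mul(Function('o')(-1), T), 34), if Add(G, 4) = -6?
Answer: -266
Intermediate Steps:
G = -10 (G = Add(-4, -6) = -10)
T = 50 (T = Mul(-5, -10) = 50)
Add(Mul(Function('o')(-1), T), 34) = Add(Mul(-6, 50), 34) = Add(-300, 34) = -266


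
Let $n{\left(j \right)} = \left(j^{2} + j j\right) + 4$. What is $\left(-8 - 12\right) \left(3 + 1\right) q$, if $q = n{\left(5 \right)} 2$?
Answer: $-8640$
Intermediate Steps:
$n{\left(j \right)} = 4 + 2 j^{2}$ ($n{\left(j \right)} = \left(j^{2} + j^{2}\right) + 4 = 2 j^{2} + 4 = 4 + 2 j^{2}$)
$q = 108$ ($q = \left(4 + 2 \cdot 5^{2}\right) 2 = \left(4 + 2 \cdot 25\right) 2 = \left(4 + 50\right) 2 = 54 \cdot 2 = 108$)
$\left(-8 - 12\right) \left(3 + 1\right) q = \left(-8 - 12\right) \left(3 + 1\right) 108 = - 20 \cdot 4 \cdot 108 = \left(-20\right) 432 = -8640$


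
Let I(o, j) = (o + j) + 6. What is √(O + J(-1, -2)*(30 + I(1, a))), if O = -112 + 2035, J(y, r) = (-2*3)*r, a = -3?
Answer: 3*√259 ≈ 48.280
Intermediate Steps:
I(o, j) = 6 + j + o (I(o, j) = (j + o) + 6 = 6 + j + o)
J(y, r) = -6*r
O = 1923
√(O + J(-1, -2)*(30 + I(1, a))) = √(1923 + (-6*(-2))*(30 + (6 - 3 + 1))) = √(1923 + 12*(30 + 4)) = √(1923 + 12*34) = √(1923 + 408) = √2331 = 3*√259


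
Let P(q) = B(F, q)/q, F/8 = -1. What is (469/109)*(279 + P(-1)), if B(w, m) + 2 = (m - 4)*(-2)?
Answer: 127099/109 ≈ 1166.0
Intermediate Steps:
F = -8 (F = 8*(-1) = -8)
B(w, m) = 6 - 2*m (B(w, m) = -2 + (m - 4)*(-2) = -2 + (-4 + m)*(-2) = -2 + (8 - 2*m) = 6 - 2*m)
P(q) = (6 - 2*q)/q
(469/109)*(279 + P(-1)) = (469/109)*(279 + (-2 + 6/(-1))) = (469*(1/109))*(279 + (-2 + 6*(-1))) = 469*(279 + (-2 - 6))/109 = 469*(279 - 8)/109 = (469/109)*271 = 127099/109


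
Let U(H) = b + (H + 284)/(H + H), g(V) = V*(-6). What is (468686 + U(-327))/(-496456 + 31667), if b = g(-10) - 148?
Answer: -306463135/303972006 ≈ -1.0082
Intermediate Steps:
g(V) = -6*V
b = -88 (b = -6*(-10) - 148 = 60 - 148 = -88)
U(H) = -88 + (284 + H)/(2*H) (U(H) = -88 + (H + 284)/(H + H) = -88 + (284 + H)/((2*H)) = -88 + (284 + H)*(1/(2*H)) = -88 + (284 + H)/(2*H))
(468686 + U(-327))/(-496456 + 31667) = (468686 + (-175/2 + 142/(-327)))/(-496456 + 31667) = (468686 + (-175/2 + 142*(-1/327)))/(-464789) = (468686 + (-175/2 - 142/327))*(-1/464789) = (468686 - 57509/654)*(-1/464789) = (306463135/654)*(-1/464789) = -306463135/303972006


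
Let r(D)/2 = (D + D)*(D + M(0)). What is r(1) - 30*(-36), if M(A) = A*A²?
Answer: 1084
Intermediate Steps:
M(A) = A³
r(D) = 4*D² (r(D) = 2*((D + D)*(D + 0³)) = 2*((2*D)*(D + 0)) = 2*((2*D)*D) = 2*(2*D²) = 4*D²)
r(1) - 30*(-36) = 4*1² - 30*(-36) = 4*1 + 1080 = 4 + 1080 = 1084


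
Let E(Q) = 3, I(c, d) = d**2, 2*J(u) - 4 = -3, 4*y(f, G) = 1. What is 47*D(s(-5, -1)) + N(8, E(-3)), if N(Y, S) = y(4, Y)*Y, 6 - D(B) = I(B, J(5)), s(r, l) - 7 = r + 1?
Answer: 1089/4 ≈ 272.25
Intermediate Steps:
s(r, l) = 8 + r (s(r, l) = 7 + (r + 1) = 7 + (1 + r) = 8 + r)
y(f, G) = 1/4 (y(f, G) = (1/4)*1 = 1/4)
J(u) = 1/2 (J(u) = 2 + (1/2)*(-3) = 2 - 3/2 = 1/2)
D(B) = 23/4 (D(B) = 6 - (1/2)**2 = 6 - 1*1/4 = 6 - 1/4 = 23/4)
N(Y, S) = Y/4
47*D(s(-5, -1)) + N(8, E(-3)) = 47*(23/4) + (1/4)*8 = 1081/4 + 2 = 1089/4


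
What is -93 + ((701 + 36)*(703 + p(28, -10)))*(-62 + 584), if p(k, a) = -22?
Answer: 261990141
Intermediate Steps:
-93 + ((701 + 36)*(703 + p(28, -10)))*(-62 + 584) = -93 + ((701 + 36)*(703 - 22))*(-62 + 584) = -93 + (737*681)*522 = -93 + 501897*522 = -93 + 261990234 = 261990141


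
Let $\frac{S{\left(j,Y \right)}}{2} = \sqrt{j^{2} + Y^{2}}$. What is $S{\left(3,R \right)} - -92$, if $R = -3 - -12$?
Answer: $92 + 6 \sqrt{10} \approx 110.97$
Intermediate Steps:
$R = 9$ ($R = -3 + 12 = 9$)
$S{\left(j,Y \right)} = 2 \sqrt{Y^{2} + j^{2}}$ ($S{\left(j,Y \right)} = 2 \sqrt{j^{2} + Y^{2}} = 2 \sqrt{Y^{2} + j^{2}}$)
$S{\left(3,R \right)} - -92 = 2 \sqrt{9^{2} + 3^{2}} - -92 = 2 \sqrt{81 + 9} + 92 = 2 \sqrt{90} + 92 = 2 \cdot 3 \sqrt{10} + 92 = 6 \sqrt{10} + 92 = 92 + 6 \sqrt{10}$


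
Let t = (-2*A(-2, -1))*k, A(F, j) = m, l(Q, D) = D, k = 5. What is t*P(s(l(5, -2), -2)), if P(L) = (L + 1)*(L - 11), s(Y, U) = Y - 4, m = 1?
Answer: -850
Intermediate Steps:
s(Y, U) = -4 + Y
A(F, j) = 1
P(L) = (1 + L)*(-11 + L)
t = -10 (t = -2*1*5 = -2*5 = -10)
t*P(s(l(5, -2), -2)) = -10*(-11 + (-4 - 2)**2 - 10*(-4 - 2)) = -10*(-11 + (-6)**2 - 10*(-6)) = -10*(-11 + 36 + 60) = -10*85 = -850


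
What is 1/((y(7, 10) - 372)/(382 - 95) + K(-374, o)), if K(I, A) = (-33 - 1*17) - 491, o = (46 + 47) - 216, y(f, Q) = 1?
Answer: -41/22234 ≈ -0.0018440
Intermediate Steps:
o = -123 (o = 93 - 216 = -123)
K(I, A) = -541 (K(I, A) = (-33 - 17) - 491 = -50 - 491 = -541)
1/((y(7, 10) - 372)/(382 - 95) + K(-374, o)) = 1/((1 - 372)/(382 - 95) - 541) = 1/(-371/287 - 541) = 1/((1/287)*(-371) - 541) = 1/(-53/41 - 541) = 1/(-22234/41) = -41/22234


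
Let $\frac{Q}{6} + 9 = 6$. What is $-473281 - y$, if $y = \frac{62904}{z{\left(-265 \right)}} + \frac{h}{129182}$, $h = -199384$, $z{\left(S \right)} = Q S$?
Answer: $- \frac{24303503908349}{51349845} \approx -4.7329 \cdot 10^{5}$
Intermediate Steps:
$Q = -18$ ($Q = -54 + 6 \cdot 6 = -54 + 36 = -18$)
$z{\left(S \right)} = - 18 S$
$y = \frac{597916904}{51349845}$ ($y = \frac{62904}{\left(-18\right) \left(-265\right)} - \frac{199384}{129182} = \frac{62904}{4770} - \frac{99692}{64591} = 62904 \cdot \frac{1}{4770} - \frac{99692}{64591} = \frac{10484}{795} - \frac{99692}{64591} = \frac{597916904}{51349845} \approx 11.644$)
$-473281 - y = -473281 - \frac{597916904}{51349845} = - \frac{24303503908349}{51349845}$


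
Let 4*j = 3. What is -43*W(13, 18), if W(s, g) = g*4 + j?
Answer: -12513/4 ≈ -3128.3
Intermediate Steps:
j = ¾ (j = (¼)*3 = ¾ ≈ 0.75000)
W(s, g) = ¾ + 4*g (W(s, g) = g*4 + ¾ = 4*g + ¾ = ¾ + 4*g)
-43*W(13, 18) = -43*(¾ + 4*18) = -43*(¾ + 72) = -43*291/4 = -12513/4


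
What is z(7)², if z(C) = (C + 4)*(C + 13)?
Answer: 48400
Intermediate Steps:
z(C) = (4 + C)*(13 + C)
z(7)² = (52 + 7² + 17*7)² = (52 + 49 + 119)² = 220² = 48400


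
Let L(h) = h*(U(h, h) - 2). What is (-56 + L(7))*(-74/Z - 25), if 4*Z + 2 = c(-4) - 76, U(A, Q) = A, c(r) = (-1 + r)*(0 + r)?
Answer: 12117/29 ≈ 417.83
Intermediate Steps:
c(r) = r*(-1 + r) (c(r) = (-1 + r)*r = r*(-1 + r))
Z = -29/2 (Z = -½ + (-4*(-1 - 4) - 76)/4 = -½ + (-4*(-5) - 76)/4 = -½ + (20 - 76)/4 = -½ + (¼)*(-56) = -½ - 14 = -29/2 ≈ -14.500)
L(h) = h*(-2 + h) (L(h) = h*(h - 2) = h*(-2 + h))
(-56 + L(7))*(-74/Z - 25) = (-56 + 7*(-2 + 7))*(-74/(-29/2) - 25) = (-56 + 7*5)*(-74*(-2/29) - 25) = (-56 + 35)*(148/29 - 25) = -21*(-577/29) = 12117/29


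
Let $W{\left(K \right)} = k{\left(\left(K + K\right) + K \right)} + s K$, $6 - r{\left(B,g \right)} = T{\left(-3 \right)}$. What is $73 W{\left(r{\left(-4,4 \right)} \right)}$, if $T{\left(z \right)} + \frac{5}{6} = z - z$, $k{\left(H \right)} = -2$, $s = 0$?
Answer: $-146$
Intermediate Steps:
$T{\left(z \right)} = - \frac{5}{6}$ ($T{\left(z \right)} = - \frac{5}{6} + \left(z - z\right) = - \frac{5}{6} + 0 = - \frac{5}{6}$)
$r{\left(B,g \right)} = \frac{41}{6}$ ($r{\left(B,g \right)} = 6 - - \frac{5}{6} = 6 + \frac{5}{6} = \frac{41}{6}$)
$W{\left(K \right)} = -2$ ($W{\left(K \right)} = -2 + 0 K = -2 + 0 = -2$)
$73 W{\left(r{\left(-4,4 \right)} \right)} = 73 \left(-2\right) = -146$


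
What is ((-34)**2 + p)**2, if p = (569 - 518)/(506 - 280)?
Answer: 68281348249/51076 ≈ 1.3369e+6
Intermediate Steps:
p = 51/226 ≈ 0.22566
((-34)**2 + p)**2 = ((-34)**2 + 51/226)**2 = (1156 + 51/226)**2 = (261307/226)**2 = 68281348249/51076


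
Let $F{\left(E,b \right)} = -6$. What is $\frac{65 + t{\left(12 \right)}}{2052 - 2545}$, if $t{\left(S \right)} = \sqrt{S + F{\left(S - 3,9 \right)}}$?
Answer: $- \frac{65}{493} - \frac{\sqrt{6}}{493} \approx -0.13681$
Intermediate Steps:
$t{\left(S \right)} = \sqrt{-6 + S}$ ($t{\left(S \right)} = \sqrt{S - 6} = \sqrt{-6 + S}$)
$\frac{65 + t{\left(12 \right)}}{2052 - 2545} = \frac{65 + \sqrt{-6 + 12}}{2052 - 2545} = \frac{65 + \sqrt{6}}{-493} = \left(65 + \sqrt{6}\right) \left(- \frac{1}{493}\right) = - \frac{65}{493} - \frac{\sqrt{6}}{493}$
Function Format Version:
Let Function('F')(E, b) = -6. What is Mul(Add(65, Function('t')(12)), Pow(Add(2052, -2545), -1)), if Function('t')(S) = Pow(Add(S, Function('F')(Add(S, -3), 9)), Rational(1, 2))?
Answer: Add(Rational(-65, 493), Mul(Rational(-1, 493), Pow(6, Rational(1, 2)))) ≈ -0.13681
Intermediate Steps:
Function('t')(S) = Pow(Add(-6, S), Rational(1, 2)) (Function('t')(S) = Pow(Add(S, -6), Rational(1, 2)) = Pow(Add(-6, S), Rational(1, 2)))
Mul(Add(65, Function('t')(12)), Pow(Add(2052, -2545), -1)) = Mul(Add(65, Pow(Add(-6, 12), Rational(1, 2))), Pow(Add(2052, -2545), -1)) = Mul(Add(65, Pow(6, Rational(1, 2))), Pow(-493, -1)) = Mul(Add(65, Pow(6, Rational(1, 2))), Rational(-1, 493)) = Add(Rational(-65, 493), Mul(Rational(-1, 493), Pow(6, Rational(1, 2))))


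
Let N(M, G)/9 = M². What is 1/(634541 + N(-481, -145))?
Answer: 1/2716790 ≈ 3.6808e-7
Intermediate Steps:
N(M, G) = 9*M²
1/(634541 + N(-481, -145)) = 1/(634541 + 9*(-481)²) = 1/(634541 + 9*231361) = 1/(634541 + 2082249) = 1/2716790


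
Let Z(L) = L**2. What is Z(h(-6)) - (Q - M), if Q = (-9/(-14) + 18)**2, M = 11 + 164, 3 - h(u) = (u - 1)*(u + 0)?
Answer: 264295/196 ≈ 1348.4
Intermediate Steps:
h(u) = 3 - u*(-1 + u) (h(u) = 3 - (u - 1)*(u + 0) = 3 - (-1 + u)*u = 3 - u*(-1 + u))
M = 175
Q = 68121/196 (Q = (-9*(-1/14) + 18)**2 = (9/14 + 18)**2 = (261/14)**2 = 68121/196 ≈ 347.56)
Z(h(-6)) - (Q - M) = (3 - 6 - 1*(-6)**2)**2 - (68121/196 - 1*175) = (3 - 6 - 1*36)**2 - (68121/196 - 175) = (3 - 6 - 36)**2 - 1*33821/196 = (-39)**2 - 33821/196 = 1521 - 33821/196 = 264295/196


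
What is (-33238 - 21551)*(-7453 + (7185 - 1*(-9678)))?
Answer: -515564490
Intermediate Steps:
(-33238 - 21551)*(-7453 + (7185 - 1*(-9678))) = -54789*(-7453 + (7185 + 9678)) = -54789*(-7453 + 16863) = -54789*9410 = -515564490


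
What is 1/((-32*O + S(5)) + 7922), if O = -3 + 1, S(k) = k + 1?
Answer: 1/7992 ≈ 0.00012513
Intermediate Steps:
S(k) = 1 + k
O = -2
1/((-32*O + S(5)) + 7922) = 1/((-32*(-2) + (1 + 5)) + 7922) = 1/((64 + 6) + 7922) = 1/(70 + 7922) = 1/7992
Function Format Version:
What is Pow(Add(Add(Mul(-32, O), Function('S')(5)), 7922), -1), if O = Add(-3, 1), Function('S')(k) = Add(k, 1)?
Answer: Rational(1, 7992) ≈ 0.00012513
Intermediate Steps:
Function('S')(k) = Add(1, k)
O = -2
Pow(Add(Add(Mul(-32, O), Function('S')(5)), 7922), -1) = Pow(Add(Add(Mul(-32, -2), Add(1, 5)), 7922), -1) = Pow(Add(Add(64, 6), 7922), -1) = Pow(Add(70, 7922), -1) = Pow(7992, -1) = Rational(1, 7992)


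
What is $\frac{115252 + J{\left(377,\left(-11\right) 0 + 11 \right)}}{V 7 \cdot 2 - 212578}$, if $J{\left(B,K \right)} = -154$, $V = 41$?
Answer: $- \frac{19183}{35334} \approx -0.5429$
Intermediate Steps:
$\frac{115252 + J{\left(377,\left(-11\right) 0 + 11 \right)}}{V 7 \cdot 2 - 212578} = \frac{115252 - 154}{41 \cdot 7 \cdot 2 - 212578} = \frac{115098}{287 \cdot 2 - 212578} = \frac{115098}{574 - 212578} = \frac{115098}{-212004} = 115098 \left(- \frac{1}{212004}\right) = - \frac{19183}{35334}$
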